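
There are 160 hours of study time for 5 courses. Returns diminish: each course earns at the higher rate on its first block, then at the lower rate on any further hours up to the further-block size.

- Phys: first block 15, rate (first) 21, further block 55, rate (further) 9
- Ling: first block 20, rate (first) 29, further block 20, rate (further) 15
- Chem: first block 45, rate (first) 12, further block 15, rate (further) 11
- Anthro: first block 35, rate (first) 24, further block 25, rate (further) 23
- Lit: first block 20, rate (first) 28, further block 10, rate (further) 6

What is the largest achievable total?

Rank every tier by rate: Ling/first 29 > Lit/first 28 > Anthro/first 24 > Anthro/second 23 > Phys/first 21 > Ling/second 15 > Chem/first 12 > Chem/second 11 > Phys/second 9 > Lit/second 6.
Ling first at 29: fill all 20 → 140 left.
Lit/first (28): +20 → 120 left.
Fill Anthro first block (35 at 24) → 85 left.
Anthro/second (23): +25 → 60 left.
Phys/first (21): +15 → 45 left.
Ling second at 15: fill all 20 → 25 left.
Chem first at 12: only 25 left, fill 25.
Total = 29×20 + 28×20 + 24×35 + 23×25 + 21×15 + 15×20 + 12×25 = 3470.

3470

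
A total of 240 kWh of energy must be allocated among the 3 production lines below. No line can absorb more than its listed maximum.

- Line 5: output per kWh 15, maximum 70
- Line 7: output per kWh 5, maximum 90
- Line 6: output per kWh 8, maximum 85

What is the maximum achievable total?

Rank by output per kWh: Line 5 15 > Line 6 8 > Line 7 5.
Give Line 5 70 to hit its cap of 70 ; 170 left.
Give Line 6 85 to hit its cap of 85 ; 85 left.
Line 7 has room for 90 but only 85 remain, so it gets 85.
Total = 15×70 + 5×85 + 8×85 = 2155.

2155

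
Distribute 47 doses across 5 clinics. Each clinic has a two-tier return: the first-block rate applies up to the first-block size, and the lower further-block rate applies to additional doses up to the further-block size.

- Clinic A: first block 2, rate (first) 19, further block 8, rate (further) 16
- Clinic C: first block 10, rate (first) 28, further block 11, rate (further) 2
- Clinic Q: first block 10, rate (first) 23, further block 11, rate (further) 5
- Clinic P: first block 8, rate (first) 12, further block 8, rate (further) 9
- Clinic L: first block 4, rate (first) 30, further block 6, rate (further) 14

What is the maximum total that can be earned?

964

Order all 10 blocks by rate: Clinic L/first 30 > Clinic C/first 28 > Clinic Q/first 23 > Clinic A/first 19 > Clinic A/second 16 > Clinic L/second 14 > Clinic P/first 12 > Clinic P/second 9 > Clinic Q/second 5 > Clinic C/second 2.
Clinic L first at 30: fill all 4 → 43 left.
Clinic C first at 28: fill all 10 → 33 left.
Clinic Q first at 23: fill all 10 → 23 left.
Clinic A first at 19: fill all 2 → 21 left.
Clinic A second at 16: fill all 8 → 13 left.
Clinic L second at 14: fill all 6 → 7 left.
7 remain; put them into Clinic P first at 12.
Total = 30×4 + 28×10 + 23×10 + 19×2 + 16×8 + 14×6 + 12×7 = 964.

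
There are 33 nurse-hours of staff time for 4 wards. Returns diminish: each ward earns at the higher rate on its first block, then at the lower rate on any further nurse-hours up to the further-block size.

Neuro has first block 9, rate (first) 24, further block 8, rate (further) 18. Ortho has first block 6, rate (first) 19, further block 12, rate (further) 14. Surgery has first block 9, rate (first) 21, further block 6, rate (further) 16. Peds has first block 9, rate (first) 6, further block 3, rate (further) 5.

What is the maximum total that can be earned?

Rank every tier by rate: Neuro/first 24 > Surgery/first 21 > Ortho/first 19 > Neuro/second 18 > Surgery/second 16 > Ortho/second 14 > Peds/first 6 > Peds/second 5.
Fill Neuro first block (9 at 24) ; 24 left.
Surgery/first (21): +9 ; 15 left.
Ortho/first (19): +6 ; 9 left.
Fill Neuro second block (8 at 18) ; 1 left.
Surgery second at 16: only 1 left, fill 1.
Total = 24×9 + 21×9 + 19×6 + 18×8 + 16×1 = 679.

679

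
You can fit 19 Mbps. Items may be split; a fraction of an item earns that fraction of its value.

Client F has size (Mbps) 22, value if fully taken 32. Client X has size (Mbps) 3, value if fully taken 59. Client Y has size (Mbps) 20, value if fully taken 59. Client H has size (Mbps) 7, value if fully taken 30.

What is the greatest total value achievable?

Rank by value-to-size ratio: Client X 59/3≈19.7, Client H 30/7≈4.29, Client Y 59/20≈2.95, Client F 32/22≈1.45.
Client X: take in full, 3 Mbps for value 59 — 16 left.
Take all of Client H (7 Mbps, value 30) — 9 Mbps left.
Only 9 Mbps remain; take 9/20 of Client Y for value 59×9/20 = 26.55.
Total value = 115.55.

115.55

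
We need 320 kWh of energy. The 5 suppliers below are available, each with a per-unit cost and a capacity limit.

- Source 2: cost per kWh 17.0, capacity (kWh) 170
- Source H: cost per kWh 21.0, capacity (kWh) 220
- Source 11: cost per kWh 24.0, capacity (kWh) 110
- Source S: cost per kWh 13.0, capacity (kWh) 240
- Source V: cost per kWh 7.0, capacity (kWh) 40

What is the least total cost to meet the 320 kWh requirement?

Fill from the cheapest supplier first.
Source V (7.0): use full 40 — 280 kWh to go.
Source S (13.0): use full 240 — 40 kWh to go.
Source 2 (17.0): take the remaining 40 — done.
Source H, Source 11: unused.
Cost = 40×7.0 + 240×13.0 + 40×17.0 = 4080.

4080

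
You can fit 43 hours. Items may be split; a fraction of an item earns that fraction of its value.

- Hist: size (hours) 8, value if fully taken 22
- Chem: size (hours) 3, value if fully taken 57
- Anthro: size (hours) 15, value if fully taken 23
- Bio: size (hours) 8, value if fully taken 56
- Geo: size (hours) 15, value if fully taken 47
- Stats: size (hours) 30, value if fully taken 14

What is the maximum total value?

195.8

Best value per unit of size first: Chem 57/3≈19, Bio 56/8≈7, Geo 47/15≈3.13, Hist 22/8≈2.75, Anthro 23/15≈1.53, Stats 14/30≈0.467.
Chem: take in full, 3 hours for value 57 ; 40 left.
Bio: take in full, 8 hours for value 56 ; 32 left.
Take all of Geo (15 hours, value 47) ; 17 hours left.
All 8 hours of Hist fit (value 22) ; 9 remain.
9 hours left: a 9/15 share of Anthro gives 23×9/15 = 13.8.
Total value = 195.8.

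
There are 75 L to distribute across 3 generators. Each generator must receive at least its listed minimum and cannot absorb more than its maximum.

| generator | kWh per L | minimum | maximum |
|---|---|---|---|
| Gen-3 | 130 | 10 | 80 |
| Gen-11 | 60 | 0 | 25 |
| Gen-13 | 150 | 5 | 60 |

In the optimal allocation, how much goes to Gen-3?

15

Meeting every minimum uses 10+0+5 = 15 L, leaving 60.
Rank by kWh per L: Gen-13 150 > Gen-3 130 > Gen-11 60.
Gen-13: +55 to 60 (cap) ; 5 left.
Gen-3 has room for 70 more but only 5 remain, so it gets 15.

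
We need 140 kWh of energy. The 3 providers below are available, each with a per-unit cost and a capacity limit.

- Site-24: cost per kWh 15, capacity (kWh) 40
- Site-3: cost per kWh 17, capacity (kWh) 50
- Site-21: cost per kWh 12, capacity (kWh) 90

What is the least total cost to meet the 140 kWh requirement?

Cheapest first:
Site-21 (12): use full 90 — 50 kWh to go.
Take 40 from Site-24 at 15 — need 10 more.
Site-3 (17): take the remaining 10 — done.
Cost = 90×12 + 40×15 + 10×17 = 1850.

1850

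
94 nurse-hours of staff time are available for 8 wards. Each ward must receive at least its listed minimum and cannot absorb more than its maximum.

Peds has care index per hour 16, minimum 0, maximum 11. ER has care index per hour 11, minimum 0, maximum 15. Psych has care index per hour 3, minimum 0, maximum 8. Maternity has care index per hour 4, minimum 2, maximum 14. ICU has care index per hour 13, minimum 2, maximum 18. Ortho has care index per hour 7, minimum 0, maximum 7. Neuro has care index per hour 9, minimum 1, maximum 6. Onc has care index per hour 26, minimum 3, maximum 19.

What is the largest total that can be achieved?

1240

Meeting every minimum uses 0+0+0+2+2+0+1+3 = 8 nurse-hours, leaving 86.
Order the wards by care index per hour: Onc 26 > Peds 16 > ICU 13 > ER 11 > Neuro 9 > Ortho 7 > Maternity 4 > Psych 3.
Onc takes 16 more to reach its cap of 19 → 70 left.
Peds takes 11 more to reach its cap of 11 → 59 left.
ICU: +16 to 18 (cap) → 43 left.
ER takes 15 more to reach its cap of 15 → 28 left.
Neuro takes 5 more to reach its cap of 6 → 23 left.
Ortho takes 7 more to reach its cap of 7 → 16 left.
Maternity: +12 to 14 (cap) → 4 left.
Psych has room for 8 more but only 4 remain, so it gets 4.
Total = 16×11 + 11×15 + 3×4 + 4×14 + 13×18 + 7×7 + 9×6 + 26×19 = 1240.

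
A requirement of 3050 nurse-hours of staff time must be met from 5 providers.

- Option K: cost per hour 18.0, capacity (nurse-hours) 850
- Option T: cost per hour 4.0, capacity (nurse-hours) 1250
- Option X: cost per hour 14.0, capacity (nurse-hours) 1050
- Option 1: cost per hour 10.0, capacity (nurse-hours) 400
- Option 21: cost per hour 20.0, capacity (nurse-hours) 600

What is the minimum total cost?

30000

Use providers in increasing cost order.
Take 1250 from Option T at 4.0 — need 1800 more.
Option 1 (10.0): use full 400 — 1400 nurse-hours to go.
Take 1050 from Option X at 14.0 — need 350 more.
Option K (18.0): take the remaining 350 — done.
Option 21: unused.
Cost = 1250×4.0 + 400×10.0 + 1050×14.0 + 350×18.0 = 30000.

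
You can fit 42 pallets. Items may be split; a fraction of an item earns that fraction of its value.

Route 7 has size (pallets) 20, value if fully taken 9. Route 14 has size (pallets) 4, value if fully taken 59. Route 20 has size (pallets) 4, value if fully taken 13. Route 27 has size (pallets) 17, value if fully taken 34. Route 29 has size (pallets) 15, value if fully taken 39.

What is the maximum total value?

Rank by value-to-size ratio: Route 14 59/4≈14.8, Route 20 13/4≈3.25, Route 29 39/15≈2.6, Route 27 34/17≈2, Route 7 9/20≈0.45.
Take all of Route 14 (4 pallets, value 59) → 38 pallets left.
Take all of Route 20 (4 pallets, value 13) → 34 pallets left.
Take all of Route 29 (15 pallets, value 39) → 19 pallets left.
Route 27: take in full, 17 pallets for value 34 → 2 left.
2 pallets left: a 2/20 share of Route 7 gives 9×2/20 = 0.9.
Total value = 145.9.

145.9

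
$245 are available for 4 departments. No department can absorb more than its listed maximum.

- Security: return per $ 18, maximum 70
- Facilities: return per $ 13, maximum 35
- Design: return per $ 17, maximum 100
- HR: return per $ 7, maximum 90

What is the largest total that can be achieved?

Order the departments by return per $: Security 18 > Design 17 > Facilities 13 > HR 7.
Security: +70 to 70 (cap) ; 175 left.
Design: +100 to 100 (cap) ; 75 left.
Facilities: +35 to 35 (cap) ; 40 left.
HR has room for 90 but only 40 remain, so it gets 40.
Total = 18×70 + 13×35 + 17×100 + 7×40 = 3695.

3695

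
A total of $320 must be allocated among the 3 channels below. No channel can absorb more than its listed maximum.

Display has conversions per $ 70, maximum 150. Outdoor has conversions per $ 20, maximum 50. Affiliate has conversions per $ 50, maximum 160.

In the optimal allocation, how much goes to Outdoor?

Highest conversions per $ first: Display 70 > Affiliate 50 > Outdoor 20.
Display takes 150 to reach its cap of 150 — 170 left.
Give Affiliate 160 to hit its cap of 160 — 10 left.
Outdoor has room for 50 but only 10 remain, so it gets 10.

10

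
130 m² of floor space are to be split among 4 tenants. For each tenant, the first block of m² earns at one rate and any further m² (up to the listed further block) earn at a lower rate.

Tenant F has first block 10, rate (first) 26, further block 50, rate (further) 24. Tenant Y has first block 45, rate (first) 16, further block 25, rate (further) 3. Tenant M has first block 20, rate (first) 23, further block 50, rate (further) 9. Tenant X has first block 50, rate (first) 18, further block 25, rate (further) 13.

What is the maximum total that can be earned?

Treat each block as its own option and order by rate: Tenant F/first 26 > Tenant F/second 24 > Tenant M/first 23 > Tenant X/first 18 > Tenant Y/first 16 > Tenant X/second 13 > Tenant M/second 9 > Tenant Y/second 3.
Tenant F/first (26): +10 ; 120 left.
Fill Tenant F second block (50 at 24) ; 70 left.
Tenant M first at 23: fill all 20 ; 50 left.
Tenant X first at 18: fill all 50 ; 0 left.
Total = 26×10 + 24×50 + 23×20 + 18×50 = 2820.

2820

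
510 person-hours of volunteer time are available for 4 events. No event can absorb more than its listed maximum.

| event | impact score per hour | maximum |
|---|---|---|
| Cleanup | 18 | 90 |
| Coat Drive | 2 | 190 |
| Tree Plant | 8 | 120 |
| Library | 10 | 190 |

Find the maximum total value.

4700

Rank by impact score per hour: Cleanup 18 > Library 10 > Tree Plant 8 > Coat Drive 2.
Give Cleanup 90 to hit its cap of 90 ; 420 left.
Library: +190 to 190 (cap) ; 230 left.
Give Tree Plant 120 to hit its cap of 120 ; 110 left.
Coat Drive has room for 190 but only 110 remain, so it gets 110.
Total = 18×90 + 2×110 + 8×120 + 10×190 = 4700.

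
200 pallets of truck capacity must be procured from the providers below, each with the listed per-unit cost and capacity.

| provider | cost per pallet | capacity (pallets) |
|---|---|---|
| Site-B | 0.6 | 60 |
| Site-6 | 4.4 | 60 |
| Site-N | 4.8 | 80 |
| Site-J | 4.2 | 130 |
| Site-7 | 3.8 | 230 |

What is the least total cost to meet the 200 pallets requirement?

568

Fill from the cheapest provider first.
Site-B at 0.6: take all 60 pallets ; 140 still needed.
Site-7 (3.8): take the remaining 140 ; done.
Site-J, Site-6, Site-N: unused.
Cost = 60×0.6 + 140×3.8 = 568.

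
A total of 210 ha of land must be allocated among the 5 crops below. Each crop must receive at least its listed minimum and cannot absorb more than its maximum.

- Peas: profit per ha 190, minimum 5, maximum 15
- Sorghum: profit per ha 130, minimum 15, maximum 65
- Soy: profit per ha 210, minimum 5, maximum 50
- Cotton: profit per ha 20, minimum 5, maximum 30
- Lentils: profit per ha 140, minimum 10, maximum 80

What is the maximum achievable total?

32450

Meeting every minimum uses 5+15+5+5+10 = 40 ha, leaving 170.
Highest profit per ha first: Soy 210 > Peas 190 > Lentils 140 > Sorghum 130 > Cotton 20.
Give Soy 45 more to hit its cap of 50 → 125 left.
Give Peas 10 more to hit its cap of 15 → 115 left.
Lentils: +70 to 80 (cap) → 45 left.
Only 45 left; Sorghum takes them to reach 60.
Total = 190×15 + 130×60 + 210×50 + 20×5 + 140×80 = 32450.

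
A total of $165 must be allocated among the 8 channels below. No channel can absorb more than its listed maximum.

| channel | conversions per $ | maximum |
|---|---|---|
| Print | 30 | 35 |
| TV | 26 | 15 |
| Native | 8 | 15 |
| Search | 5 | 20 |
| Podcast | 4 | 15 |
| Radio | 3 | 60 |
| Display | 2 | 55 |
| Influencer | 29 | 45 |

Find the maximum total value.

Rank by conversions per $: Print 30 > Influencer 29 > TV 26 > Native 8 > Search 5 > Podcast 4 > Radio 3 > Display 2.
Give Print 35 to hit its cap of 35 → 130 left.
Influencer takes 45 to reach its cap of 45 → 85 left.
TV takes 15 to reach its cap of 15 → 70 left.
Give Native 15 to hit its cap of 15 → 55 left.
Search takes 20 to reach its cap of 20 → 35 left.
Podcast: +15 to 15 (cap) → 20 left.
Radio has room for 60 but only 20 remain, so it gets 20.
Total = 30×35 + 26×15 + 8×15 + 5×20 + 4×15 + 3×20 + 29×45 = 3085.

3085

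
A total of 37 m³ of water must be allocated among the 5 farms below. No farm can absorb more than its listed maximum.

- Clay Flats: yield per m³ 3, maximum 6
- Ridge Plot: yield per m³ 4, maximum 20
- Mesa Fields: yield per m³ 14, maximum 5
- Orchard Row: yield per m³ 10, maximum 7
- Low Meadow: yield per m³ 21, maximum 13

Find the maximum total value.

Highest yield per m³ first: Low Meadow 21 > Mesa Fields 14 > Orchard Row 10 > Ridge Plot 4 > Clay Flats 3.
Low Meadow takes 13 to reach its cap of 13 → 24 left.
Mesa Fields takes 5 to reach its cap of 5 → 19 left.
Give Orchard Row 7 to hit its cap of 7 → 12 left.
Only 12 left; Ridge Plot takes them to reach 12.
Total = 4×12 + 14×5 + 10×7 + 21×13 = 461.

461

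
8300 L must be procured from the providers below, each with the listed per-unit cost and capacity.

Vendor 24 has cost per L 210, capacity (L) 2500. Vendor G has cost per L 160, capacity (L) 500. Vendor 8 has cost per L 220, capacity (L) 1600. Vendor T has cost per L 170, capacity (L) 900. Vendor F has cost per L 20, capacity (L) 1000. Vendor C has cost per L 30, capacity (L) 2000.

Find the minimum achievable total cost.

Use providers in increasing cost order.
Take 1000 from Vendor F at 20 → need 7300 more.
Vendor C (30): use full 2000 → 5300 L to go.
Vendor G at 160: take all 500 L → 4800 still needed.
Vendor T (170): use full 900 → 3900 L to go.
Vendor 24 at 210: take all 2500 L → 1400 still needed.
Vendor 8 at 220: take 1400 of its 1600 → requirement met.
Cost = 1000×20 + 2000×30 + 500×160 + 900×170 + 2500×210 + 1400×220 = 1146000.

1146000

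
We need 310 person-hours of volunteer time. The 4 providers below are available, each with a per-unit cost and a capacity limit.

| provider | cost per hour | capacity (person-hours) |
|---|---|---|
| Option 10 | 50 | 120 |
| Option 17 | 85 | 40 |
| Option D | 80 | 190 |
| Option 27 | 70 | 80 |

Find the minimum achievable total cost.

20400

Cheapest first:
Option 10 at 50: take all 120 person-hours → 190 still needed.
Option 27 (70): use full 80 → 110 person-hours to go.
Option D at 80: take 110 of its 190 → requirement met.
Option 17: unused.
Cost = 120×50 + 80×70 + 110×80 = 20400.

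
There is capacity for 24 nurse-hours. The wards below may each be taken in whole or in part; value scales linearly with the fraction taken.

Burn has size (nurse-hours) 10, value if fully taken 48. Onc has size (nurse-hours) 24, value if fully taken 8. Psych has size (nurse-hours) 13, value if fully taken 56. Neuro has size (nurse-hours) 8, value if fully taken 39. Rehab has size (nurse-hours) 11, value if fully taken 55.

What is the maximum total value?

Sort by value density: Rehab 55/11≈5, Neuro 39/8≈4.88, Burn 48/10≈4.8, Psych 56/13≈4.31, Onc 8/24≈0.333.
Rehab: take in full, 11 nurse-hours for value 55 — 13 left.
Neuro: take in full, 8 nurse-hours for value 39 — 5 left.
5 nurse-hours left: a 5/10 share of Burn gives 48×5/10 = 24.
Total value = 118.

118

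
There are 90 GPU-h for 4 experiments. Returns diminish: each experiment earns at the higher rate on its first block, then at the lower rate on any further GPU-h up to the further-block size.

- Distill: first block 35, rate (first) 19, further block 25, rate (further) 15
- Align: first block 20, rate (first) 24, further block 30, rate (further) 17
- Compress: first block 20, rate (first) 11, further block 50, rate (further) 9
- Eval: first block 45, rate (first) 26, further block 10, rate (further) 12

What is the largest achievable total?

Treat each block as its own option and order by rate: Eval/tier1 26 > Align/tier1 24 > Distill/tier1 19 > Align/tier2 17 > Distill/tier2 15 > Eval/tier2 12 > Compress/tier1 11 > Compress/tier2 9.
Eval tier1 at 26: fill all 45 ; 45 left.
Align/tier1 (24): +20 ; 25 left.
25 remain; put them into Distill tier1 at 19.
Total = 26×45 + 24×20 + 19×25 = 2125.

2125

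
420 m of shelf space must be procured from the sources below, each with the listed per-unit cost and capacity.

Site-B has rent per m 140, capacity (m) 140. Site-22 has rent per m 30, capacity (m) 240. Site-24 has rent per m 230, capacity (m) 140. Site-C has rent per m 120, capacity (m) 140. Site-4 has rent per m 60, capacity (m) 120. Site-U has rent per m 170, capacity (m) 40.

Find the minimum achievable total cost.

21600

Fill from the cheapest source first.
Site-22 (30): use full 240 — 180 m to go.
Site-4 at 60: take all 120 m — 60 still needed.
Take 60 from Site-C at 120 to finish.
Site-B, Site-U, Site-24: unused.
Cost = 240×30 + 120×60 + 60×120 = 21600.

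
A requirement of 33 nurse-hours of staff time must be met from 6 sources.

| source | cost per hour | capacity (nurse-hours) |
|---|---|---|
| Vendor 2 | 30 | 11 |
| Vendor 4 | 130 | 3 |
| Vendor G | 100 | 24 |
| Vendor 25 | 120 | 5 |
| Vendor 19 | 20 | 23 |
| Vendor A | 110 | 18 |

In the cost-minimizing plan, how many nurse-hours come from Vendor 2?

Fill from the cheapest source first.
Vendor 19 at 20: take all 23 nurse-hours — 10 still needed.
Vendor 2 at 30: take 10 of its 11 — requirement met.
Vendor G, Vendor A, Vendor 25, Vendor 4: unused.

10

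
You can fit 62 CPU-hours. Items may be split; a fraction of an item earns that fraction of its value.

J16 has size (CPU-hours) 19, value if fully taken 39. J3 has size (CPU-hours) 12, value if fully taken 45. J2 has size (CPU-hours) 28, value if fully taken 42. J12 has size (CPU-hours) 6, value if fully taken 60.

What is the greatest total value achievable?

181.5

Best value per unit of size first: J12 60/6≈10, J3 45/12≈3.75, J16 39/19≈2.05, J2 42/28≈1.5.
J12: take in full, 6 CPU-hours for value 60 — 56 left.
J3: take in full, 12 CPU-hours for value 45 — 44 left.
J16: take in full, 19 CPU-hours for value 39 — 25 left.
Fill the last 25 CPU-hours with part of J2: 25/28 of it earns 37.5.
Total value = 181.5.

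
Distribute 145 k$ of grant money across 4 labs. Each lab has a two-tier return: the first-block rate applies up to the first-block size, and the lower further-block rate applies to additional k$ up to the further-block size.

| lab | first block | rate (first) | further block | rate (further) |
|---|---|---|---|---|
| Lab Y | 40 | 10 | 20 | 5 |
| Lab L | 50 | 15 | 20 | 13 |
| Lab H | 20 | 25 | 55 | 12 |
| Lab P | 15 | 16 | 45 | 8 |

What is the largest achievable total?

2230

Rank every tier by rate: Lab H/tier1 25 > Lab P/tier1 16 > Lab L/tier1 15 > Lab L/tier2 13 > Lab H/tier2 12 > Lab Y/tier1 10 > Lab P/tier2 8 > Lab Y/tier2 5.
Lab H/tier1 (25): +20 — 125 left.
Lab P/tier1 (16): +15 — 110 left.
Lab L/tier1 (15): +50 — 60 left.
Fill Lab L tier2 block (20 at 13) — 40 left.
Lab H tier2 at 12: only 40 left, fill 40.
Total = 25×20 + 16×15 + 15×50 + 13×20 + 12×40 = 2230.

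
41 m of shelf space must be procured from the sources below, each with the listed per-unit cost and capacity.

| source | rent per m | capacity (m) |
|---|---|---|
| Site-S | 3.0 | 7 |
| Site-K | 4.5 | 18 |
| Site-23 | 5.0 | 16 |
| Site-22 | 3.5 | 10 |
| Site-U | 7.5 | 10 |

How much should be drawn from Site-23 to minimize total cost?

6

Fill from the cheapest source first.
Site-S (3.0): use full 7 — 34 m to go.
Take 10 from Site-22 at 3.5 — need 24 more.
Take 18 from Site-K at 4.5 — need 6 more.
Site-23 (5.0): take the remaining 6 — done.
Site-U: unused.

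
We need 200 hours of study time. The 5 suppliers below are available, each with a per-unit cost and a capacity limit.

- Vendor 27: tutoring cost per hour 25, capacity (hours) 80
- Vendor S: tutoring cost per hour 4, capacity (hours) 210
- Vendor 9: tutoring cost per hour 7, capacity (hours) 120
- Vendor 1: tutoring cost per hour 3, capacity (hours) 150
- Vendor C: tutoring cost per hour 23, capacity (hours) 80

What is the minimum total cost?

Use suppliers in increasing cost order.
Vendor 1 at 3: take all 150 hours ; 50 still needed.
Vendor S (4): take the remaining 50 ; done.
Vendor 9, Vendor C, Vendor 27: unused.
Cost = 150×3 + 50×4 = 650.

650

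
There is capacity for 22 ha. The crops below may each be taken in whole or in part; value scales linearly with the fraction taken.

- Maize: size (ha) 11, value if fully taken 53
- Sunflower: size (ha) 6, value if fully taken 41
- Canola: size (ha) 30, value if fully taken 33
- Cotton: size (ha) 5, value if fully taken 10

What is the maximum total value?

104

Rank by value-to-size ratio: Sunflower 41/6≈6.83, Maize 53/11≈4.82, Cotton 10/5≈2, Canola 33/30≈1.1.
Sunflower: take in full, 6 ha for value 41 — 16 left.
Take all of Maize (11 ha, value 53) — 5 ha left.
Cotton: take in full, 5 ha for value 10 — 0 left.
Total value = 104.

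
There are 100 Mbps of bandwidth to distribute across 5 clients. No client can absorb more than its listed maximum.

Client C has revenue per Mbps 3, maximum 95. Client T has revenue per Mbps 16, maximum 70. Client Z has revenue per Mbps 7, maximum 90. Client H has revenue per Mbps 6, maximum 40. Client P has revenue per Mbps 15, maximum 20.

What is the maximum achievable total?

1490

Order the clients by revenue per Mbps: Client T 16 > Client P 15 > Client Z 7 > Client H 6 > Client C 3.
Give Client T 70 to hit its cap of 70 → 30 left.
Client P: +20 to 20 (cap) → 10 left.
Client Z: +10 (room for 90) → 10. Pool exhausted.
Total = 16×70 + 7×10 + 15×20 = 1490.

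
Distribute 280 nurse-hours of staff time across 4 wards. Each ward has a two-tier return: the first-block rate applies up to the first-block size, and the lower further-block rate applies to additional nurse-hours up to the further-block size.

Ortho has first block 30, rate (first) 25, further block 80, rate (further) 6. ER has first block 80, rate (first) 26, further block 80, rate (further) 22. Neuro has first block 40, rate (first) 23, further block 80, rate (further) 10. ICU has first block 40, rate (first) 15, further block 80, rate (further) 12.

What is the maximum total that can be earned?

6230

Treat each block as its own option and order by rate: ER/first 26 > Ortho/first 25 > Neuro/first 23 > ER/second 22 > ICU/first 15 > ICU/second 12 > Neuro/second 10 > Ortho/second 6.
ER/first (26): +80 ; 200 left.
Ortho/first (25): +30 ; 170 left.
Neuro first at 23: fill all 40 ; 130 left.
ER second at 22: fill all 80 ; 50 left.
Fill ICU first block (40 at 15) ; 10 left.
ICU/second: +10 of 80 at 12; pool empty.
Total = 26×80 + 25×30 + 23×40 + 22×80 + 15×40 + 12×10 = 6230.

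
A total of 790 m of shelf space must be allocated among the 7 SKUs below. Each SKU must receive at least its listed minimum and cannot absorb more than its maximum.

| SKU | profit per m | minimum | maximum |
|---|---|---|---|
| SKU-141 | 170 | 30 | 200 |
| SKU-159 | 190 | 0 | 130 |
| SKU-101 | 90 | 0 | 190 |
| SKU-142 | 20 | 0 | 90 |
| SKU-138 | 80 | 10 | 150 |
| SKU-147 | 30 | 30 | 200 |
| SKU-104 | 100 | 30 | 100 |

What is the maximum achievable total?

Meeting every minimum uses 30+0+0+0+10+30+30 = 100 m, leaving 690.
Rank by profit per m: SKU-159 190 > SKU-141 170 > SKU-104 100 > SKU-101 90 > SKU-138 80 > SKU-147 30 > SKU-142 20.
Give SKU-159 130 more to hit its cap of 130 ; 560 left.
SKU-141 takes 170 more to reach its cap of 200 ; 390 left.
SKU-104 takes 70 more to reach its cap of 100 ; 320 left.
SKU-101 takes 190 more to reach its cap of 190 ; 130 left.
SKU-138 has room for 140 more but only 130 remain, so it gets 140.
Total = 170×200 + 190×130 + 90×190 + 80×140 + 30×30 + 100×100 = 97900.

97900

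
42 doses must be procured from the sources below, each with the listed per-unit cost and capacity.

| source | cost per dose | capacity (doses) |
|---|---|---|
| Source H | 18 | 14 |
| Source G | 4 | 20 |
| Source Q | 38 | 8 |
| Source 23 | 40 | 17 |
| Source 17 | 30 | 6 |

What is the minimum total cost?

Use sources in increasing cost order.
Source G (4): use full 20 ; 22 doses to go.
Take 14 from Source H at 18 ; need 8 more.
Source 17 at 30: take all 6 doses ; 2 still needed.
Source Q at 38: take 2 of its 8 ; requirement met.
Source 23: unused.
Cost = 20×4 + 14×18 + 6×30 + 2×38 = 588.

588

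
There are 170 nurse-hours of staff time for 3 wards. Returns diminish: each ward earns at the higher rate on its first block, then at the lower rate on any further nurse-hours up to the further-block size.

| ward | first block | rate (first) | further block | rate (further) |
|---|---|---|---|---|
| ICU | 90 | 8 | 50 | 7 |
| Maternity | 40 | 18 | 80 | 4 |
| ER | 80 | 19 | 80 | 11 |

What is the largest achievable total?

2790

Rank every tier by rate: ER/first 19 > Maternity/first 18 > ER/second 11 > ICU/first 8 > ICU/second 7 > Maternity/second 4.
ER first at 19: fill all 80 — 90 left.
Maternity first at 18: fill all 40 — 50 left.
ER second at 11: only 50 left, fill 50.
Total = 19×80 + 18×40 + 11×50 = 2790.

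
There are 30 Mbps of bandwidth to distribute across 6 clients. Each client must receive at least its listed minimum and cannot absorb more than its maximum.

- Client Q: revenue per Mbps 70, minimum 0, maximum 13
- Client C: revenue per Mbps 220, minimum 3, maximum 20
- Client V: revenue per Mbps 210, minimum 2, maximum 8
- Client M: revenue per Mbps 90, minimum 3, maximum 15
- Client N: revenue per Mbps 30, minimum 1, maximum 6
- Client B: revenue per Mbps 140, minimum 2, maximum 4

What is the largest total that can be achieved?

Meeting every minimum uses 0+3+2+3+1+2 = 11 Mbps, leaving 19.
Order the clients by revenue per Mbps: Client C 220 > Client V 210 > Client B 140 > Client M 90 > Client Q 70 > Client N 30.
Client C takes 17 more to reach its cap of 20 — 2 left.
Client V has room for 6 more but only 2 remain, so it gets 4.
Total = 220×20 + 210×4 + 90×3 + 30×1 + 140×2 = 5820.

5820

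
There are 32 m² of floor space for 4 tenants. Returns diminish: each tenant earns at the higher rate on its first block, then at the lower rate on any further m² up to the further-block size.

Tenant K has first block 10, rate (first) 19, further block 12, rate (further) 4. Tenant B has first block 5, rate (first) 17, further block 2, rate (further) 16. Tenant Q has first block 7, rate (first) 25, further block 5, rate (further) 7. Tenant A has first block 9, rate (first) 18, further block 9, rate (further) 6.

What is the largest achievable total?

Order all 8 blocks by rate: Tenant Q/tier1 25 > Tenant K/tier1 19 > Tenant A/tier1 18 > Tenant B/tier1 17 > Tenant B/tier2 16 > Tenant Q/tier2 7 > Tenant A/tier2 6 > Tenant K/tier2 4.
Tenant Q tier1 at 25: fill all 7 — 25 left.
Tenant K tier1 at 19: fill all 10 — 15 left.
Tenant A tier1 at 18: fill all 9 — 6 left.
Tenant B/tier1 (17): +5 — 1 left.
Tenant B/tier2: +1 of 2 at 16; pool empty.
Total = 25×7 + 19×10 + 18×9 + 17×5 + 16×1 = 628.

628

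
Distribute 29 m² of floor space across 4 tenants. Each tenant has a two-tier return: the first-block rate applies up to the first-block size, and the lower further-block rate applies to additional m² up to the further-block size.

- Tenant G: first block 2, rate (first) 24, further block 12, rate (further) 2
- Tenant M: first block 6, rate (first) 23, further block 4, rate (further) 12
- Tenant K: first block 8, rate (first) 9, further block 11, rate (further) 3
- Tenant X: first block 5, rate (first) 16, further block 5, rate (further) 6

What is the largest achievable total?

410

Order all 8 blocks by rate: Tenant G/T1 24 > Tenant M/T1 23 > Tenant X/T1 16 > Tenant M/T2 12 > Tenant K/T1 9 > Tenant X/T2 6 > Tenant K/T2 3 > Tenant G/T2 2.
Tenant G T1 at 24: fill all 2 — 27 left.
Fill Tenant M T1 block (6 at 23) — 21 left.
Tenant X T1 at 16: fill all 5 — 16 left.
Tenant M T2 at 12: fill all 4 — 12 left.
Fill Tenant K T1 block (8 at 9) — 4 left.
4 remain; put them into Tenant X T2 at 6.
Total = 24×2 + 23×6 + 16×5 + 12×4 + 9×8 + 6×4 = 410.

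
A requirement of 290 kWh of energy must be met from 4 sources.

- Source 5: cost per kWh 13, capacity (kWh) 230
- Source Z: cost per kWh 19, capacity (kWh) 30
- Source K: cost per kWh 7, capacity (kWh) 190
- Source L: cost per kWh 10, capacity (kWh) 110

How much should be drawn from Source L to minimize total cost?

100

Fill from the cheapest source first.
Source K at 7: take all 190 kWh ; 100 still needed.
Source L (10): take the remaining 100 ; done.
Source 5, Source Z: unused.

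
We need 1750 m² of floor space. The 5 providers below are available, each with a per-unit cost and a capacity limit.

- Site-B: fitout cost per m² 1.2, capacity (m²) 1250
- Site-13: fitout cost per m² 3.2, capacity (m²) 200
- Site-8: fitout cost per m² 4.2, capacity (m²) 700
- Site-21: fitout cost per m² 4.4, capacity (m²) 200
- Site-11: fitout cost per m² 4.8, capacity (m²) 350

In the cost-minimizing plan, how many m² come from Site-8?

300

Cheapest first:
Site-B (1.2): use full 1250 ; 500 m² to go.
Site-13 at 3.2: take all 200 m² ; 300 still needed.
Take 300 from Site-8 at 4.2 to finish.
Site-21, Site-11: unused.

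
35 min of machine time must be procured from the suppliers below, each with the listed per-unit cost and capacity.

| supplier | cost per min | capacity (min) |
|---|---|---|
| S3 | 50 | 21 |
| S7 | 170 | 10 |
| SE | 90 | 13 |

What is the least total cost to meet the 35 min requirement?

Use suppliers in increasing cost order.
S3 at 50: take all 21 min — 14 still needed.
SE (90): use full 13 — 1 min to go.
S7 at 170: take 1 of its 10 — requirement met.
Cost = 21×50 + 13×90 + 1×170 = 2390.

2390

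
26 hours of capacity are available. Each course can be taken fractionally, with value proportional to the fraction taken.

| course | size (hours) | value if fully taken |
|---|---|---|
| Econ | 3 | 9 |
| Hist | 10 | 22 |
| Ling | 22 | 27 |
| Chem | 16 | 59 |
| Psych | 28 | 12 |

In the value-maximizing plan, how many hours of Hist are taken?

7

Best value per unit of size first: Chem 59/16≈3.69, Econ 9/3≈3, Hist 22/10≈2.2, Ling 27/22≈1.23, Psych 12/28≈0.429.
Chem: take in full, 16 hours for value 59 — 10 left.
All 3 hours of Econ fit (value 9) — 7 remain.
Fill the last 7 hours with part of Hist: 7/10 of it earns 15.4.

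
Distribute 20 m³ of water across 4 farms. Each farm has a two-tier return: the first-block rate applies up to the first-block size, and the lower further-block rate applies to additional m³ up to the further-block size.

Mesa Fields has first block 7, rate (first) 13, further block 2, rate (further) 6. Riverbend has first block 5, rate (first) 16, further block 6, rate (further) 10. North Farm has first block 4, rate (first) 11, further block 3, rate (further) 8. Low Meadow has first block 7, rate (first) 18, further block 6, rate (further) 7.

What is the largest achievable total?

308

Order all 8 blocks by rate: Low Meadow/tier1 18 > Riverbend/tier1 16 > Mesa Fields/tier1 13 > North Farm/tier1 11 > Riverbend/tier2 10 > North Farm/tier2 8 > Low Meadow/tier2 7 > Mesa Fields/tier2 6.
Low Meadow tier1 at 18: fill all 7 ; 13 left.
Riverbend/tier1 (16): +5 ; 8 left.
Mesa Fields tier1 at 13: fill all 7 ; 1 left.
North Farm/tier1: +1 of 4 at 11; pool empty.
Total = 18×7 + 16×5 + 13×7 + 11×1 = 308.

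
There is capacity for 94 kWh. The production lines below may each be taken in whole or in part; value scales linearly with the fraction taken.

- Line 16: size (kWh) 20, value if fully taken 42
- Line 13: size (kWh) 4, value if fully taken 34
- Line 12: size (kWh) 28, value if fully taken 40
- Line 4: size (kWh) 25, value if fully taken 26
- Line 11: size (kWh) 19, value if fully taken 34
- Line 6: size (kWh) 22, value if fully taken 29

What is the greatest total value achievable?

Sort by value density: Line 13 34/4≈8.5, Line 16 42/20≈2.1, Line 11 34/19≈1.79, Line 12 40/28≈1.43, Line 6 29/22≈1.32, Line 4 26/25≈1.04.
All 4 kWh of Line 13 fit (value 34) → 90 remain.
Take all of Line 16 (20 kWh, value 42) → 70 kWh left.
Line 11: take in full, 19 kWh for value 34 → 51 left.
Take all of Line 12 (28 kWh, value 40) → 23 kWh left.
Take all of Line 6 (22 kWh, value 29) → 1 kWh left.
1 kWh left: a 1/25 share of Line 4 gives 26×1/25 = 1.04.
Total value = 180.04.

180.04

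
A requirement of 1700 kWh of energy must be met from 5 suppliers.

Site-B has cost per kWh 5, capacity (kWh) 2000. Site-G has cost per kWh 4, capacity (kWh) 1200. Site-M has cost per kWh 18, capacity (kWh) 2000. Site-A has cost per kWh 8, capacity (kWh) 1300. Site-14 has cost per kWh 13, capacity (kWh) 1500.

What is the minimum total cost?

Cheapest first:
Take 1200 from Site-G at 4 — need 500 more.
Site-B at 5: take 500 of its 2000 — requirement met.
Site-A, Site-14, Site-M: unused.
Cost = 1200×4 + 500×5 = 7300.

7300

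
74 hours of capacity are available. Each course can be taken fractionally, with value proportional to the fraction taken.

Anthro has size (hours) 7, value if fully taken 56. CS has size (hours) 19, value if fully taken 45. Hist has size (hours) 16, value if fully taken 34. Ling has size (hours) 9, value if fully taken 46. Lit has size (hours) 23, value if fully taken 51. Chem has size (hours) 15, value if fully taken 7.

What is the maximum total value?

232

Best value per unit of size first: Anthro 56/7≈8, Ling 46/9≈5.11, CS 45/19≈2.37, Lit 51/23≈2.22, Hist 34/16≈2.12, Chem 7/15≈0.467.
All 7 hours of Anthro fit (value 56) → 67 remain.
Take all of Ling (9 hours, value 46) → 58 hours left.
Take all of CS (19 hours, value 45) → 39 hours left.
Take all of Lit (23 hours, value 51) → 16 hours left.
All 16 hours of Hist fit (value 34) → 0 remain.
Total value = 232.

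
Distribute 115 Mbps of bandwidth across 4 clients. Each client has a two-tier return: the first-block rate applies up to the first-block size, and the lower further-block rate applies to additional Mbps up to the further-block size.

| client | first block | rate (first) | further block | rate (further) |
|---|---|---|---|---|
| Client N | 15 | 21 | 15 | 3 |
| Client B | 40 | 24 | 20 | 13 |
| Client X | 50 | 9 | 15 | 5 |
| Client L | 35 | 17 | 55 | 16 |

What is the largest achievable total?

Rank every tier by rate: Client B/T1 24 > Client N/T1 21 > Client L/T1 17 > Client L/T2 16 > Client B/T2 13 > Client X/T1 9 > Client X/T2 5 > Client N/T2 3.
Client B/T1 (24): +40 — 75 left.
Client N T1 at 21: fill all 15 — 60 left.
Client L/T1 (17): +35 — 25 left.
25 remain; put them into Client L T2 at 16.
Total = 24×40 + 21×15 + 17×35 + 16×25 = 2270.

2270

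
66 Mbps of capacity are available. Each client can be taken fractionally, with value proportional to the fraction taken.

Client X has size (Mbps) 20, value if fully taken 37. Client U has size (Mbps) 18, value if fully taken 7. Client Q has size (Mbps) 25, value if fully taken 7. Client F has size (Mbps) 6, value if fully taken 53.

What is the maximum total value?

103.16

Rank by value-to-size ratio: Client F 53/6≈8.83, Client X 37/20≈1.85, Client U 7/18≈0.389, Client Q 7/25≈0.28.
Take all of Client F (6 Mbps, value 53) ; 60 Mbps left.
Take all of Client X (20 Mbps, value 37) ; 40 Mbps left.
All 18 Mbps of Client U fit (value 7) ; 22 remain.
Fill the last 22 Mbps with part of Client Q: 22/25 of it earns 6.16.
Total value = 103.16.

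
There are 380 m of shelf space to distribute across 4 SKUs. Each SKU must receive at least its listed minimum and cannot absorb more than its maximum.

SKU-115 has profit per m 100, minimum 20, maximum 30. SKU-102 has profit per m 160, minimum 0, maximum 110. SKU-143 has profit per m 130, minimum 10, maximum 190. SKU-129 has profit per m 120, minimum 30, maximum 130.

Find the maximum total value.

Meeting every minimum uses 20+0+10+30 = 60 m, leaving 320.
Order the SKUs by profit per m: SKU-102 160 > SKU-143 130 > SKU-129 120 > SKU-115 100.
SKU-102 takes 110 more to reach its cap of 110 → 210 left.
Give SKU-143 180 more to hit its cap of 190 → 30 left.
SKU-129 has room for 100 more but only 30 remain, so it gets 60.
Total = 100×20 + 160×110 + 130×190 + 120×60 = 51500.

51500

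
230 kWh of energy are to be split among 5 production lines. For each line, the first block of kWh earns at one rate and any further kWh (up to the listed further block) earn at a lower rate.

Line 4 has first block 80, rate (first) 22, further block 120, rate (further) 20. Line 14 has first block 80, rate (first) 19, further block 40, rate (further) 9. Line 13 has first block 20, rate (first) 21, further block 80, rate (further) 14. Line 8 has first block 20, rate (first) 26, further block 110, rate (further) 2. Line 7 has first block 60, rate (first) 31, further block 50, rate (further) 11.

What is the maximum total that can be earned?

5560

Treat each block as its own option and order by rate: Line 7/tier1 31 > Line 8/tier1 26 > Line 4/tier1 22 > Line 13/tier1 21 > Line 4/tier2 20 > Line 14/tier1 19 > Line 13/tier2 14 > Line 7/tier2 11 > Line 14/tier2 9 > Line 8/tier2 2.
Line 7/tier1 (31): +60 ; 170 left.
Line 8/tier1 (26): +20 ; 150 left.
Fill Line 4 tier1 block (80 at 22) ; 70 left.
Fill Line 13 tier1 block (20 at 21) ; 50 left.
Line 4 tier2 at 20: only 50 left, fill 50.
Total = 31×60 + 26×20 + 22×80 + 21×20 + 20×50 = 5560.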